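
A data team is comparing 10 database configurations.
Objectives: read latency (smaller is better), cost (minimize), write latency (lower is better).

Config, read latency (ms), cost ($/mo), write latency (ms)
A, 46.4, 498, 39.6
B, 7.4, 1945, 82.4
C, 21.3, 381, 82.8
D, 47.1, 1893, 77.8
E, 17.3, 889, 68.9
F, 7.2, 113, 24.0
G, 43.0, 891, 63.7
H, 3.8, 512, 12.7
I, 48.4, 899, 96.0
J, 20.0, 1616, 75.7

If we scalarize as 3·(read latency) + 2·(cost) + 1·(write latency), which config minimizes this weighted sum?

A: 3·46.4 + 2·498 + 1·39.6 = 1174.8
B: 3·7.4 + 2·1945 + 1·82.4 = 3994.6
C: 3·21.3 + 2·381 + 1·82.8 = 908.7
D: 3·47.1 + 2·1893 + 1·77.8 = 4005.1
E: 3·17.3 + 2·889 + 1·68.9 = 1898.8
F: 3·7.2 + 2·113 + 1·24.0 = 271.6
G: 3·43.0 + 2·891 + 1·63.7 = 1974.7
H: 3·3.8 + 2·512 + 1·12.7 = 1048.1
I: 3·48.4 + 2·899 + 1·96.0 = 2039.2
J: 3·20.0 + 2·1616 + 1·75.7 = 3367.7
Lowest: F at 271.6.

F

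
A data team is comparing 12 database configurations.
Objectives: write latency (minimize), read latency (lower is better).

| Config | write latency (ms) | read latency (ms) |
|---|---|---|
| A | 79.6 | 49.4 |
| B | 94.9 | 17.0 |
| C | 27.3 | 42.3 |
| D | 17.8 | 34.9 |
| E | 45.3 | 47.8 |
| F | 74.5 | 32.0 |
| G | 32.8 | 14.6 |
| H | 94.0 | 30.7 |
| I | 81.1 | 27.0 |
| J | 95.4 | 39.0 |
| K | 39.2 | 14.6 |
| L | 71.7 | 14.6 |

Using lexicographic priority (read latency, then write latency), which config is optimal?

First minimize read latency: best is 14.6, kept {G, K, L}.
Then minimize write latency: best is 32.8, kept {G}.

G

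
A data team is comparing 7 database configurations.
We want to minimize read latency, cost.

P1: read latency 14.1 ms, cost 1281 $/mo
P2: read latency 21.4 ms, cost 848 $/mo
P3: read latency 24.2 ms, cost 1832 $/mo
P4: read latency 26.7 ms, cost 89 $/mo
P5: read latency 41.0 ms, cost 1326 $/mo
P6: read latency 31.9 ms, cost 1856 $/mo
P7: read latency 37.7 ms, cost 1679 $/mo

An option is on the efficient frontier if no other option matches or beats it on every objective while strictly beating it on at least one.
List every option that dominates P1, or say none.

none

P2: worse on read latency (21.4 vs 14.1).
P3: worse on read latency (24.2 vs 14.1).
P4: worse on read latency (26.7 vs 14.1).
P5: worse on read latency (41.0 vs 14.1).
P6: worse on read latency (31.9 vs 14.1).
P7: worse on read latency (37.7 vs 14.1).
No option dominates P1.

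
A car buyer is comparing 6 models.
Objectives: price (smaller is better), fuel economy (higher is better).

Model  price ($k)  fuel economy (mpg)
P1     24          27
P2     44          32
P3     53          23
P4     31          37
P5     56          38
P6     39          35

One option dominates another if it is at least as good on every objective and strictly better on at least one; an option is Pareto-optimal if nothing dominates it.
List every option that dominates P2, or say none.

P4, P6

P4: price 31≤44, fuel economy 37≥32 — dominates P2.
P6: price 39≤44, fuel economy 35≥32 — dominates P2.
Others (P1, P3, P5) are each worse than P2 on at least one objective.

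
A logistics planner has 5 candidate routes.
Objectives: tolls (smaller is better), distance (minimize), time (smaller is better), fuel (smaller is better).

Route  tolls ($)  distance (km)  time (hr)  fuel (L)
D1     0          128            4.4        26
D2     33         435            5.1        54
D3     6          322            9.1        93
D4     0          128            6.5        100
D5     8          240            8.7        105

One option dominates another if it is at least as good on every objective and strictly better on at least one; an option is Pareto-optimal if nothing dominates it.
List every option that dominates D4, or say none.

D1: tolls 0≤0, distance 128≤128, time 4.4≤6.5, fuel 26≤100 — dominates D4.
Others (D2, D3, D5) are each worse than D4 on at least one objective.

D1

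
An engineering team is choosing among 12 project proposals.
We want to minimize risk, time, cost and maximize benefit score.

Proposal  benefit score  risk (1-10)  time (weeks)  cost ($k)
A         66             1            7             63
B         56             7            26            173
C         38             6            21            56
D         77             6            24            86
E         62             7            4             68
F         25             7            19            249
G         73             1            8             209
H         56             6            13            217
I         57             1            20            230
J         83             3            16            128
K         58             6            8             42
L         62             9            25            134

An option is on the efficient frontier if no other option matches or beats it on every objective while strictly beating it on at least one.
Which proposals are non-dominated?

A: not dominated.
B: dominated by A (benefit score 66≥56, risk 1≤7, time 7≤26, cost 63≤173).
C: dominated by K (benefit score 58≥38, risk 6≤6, time 8≤21, cost 42≤56).
D: not dominated.
E: not dominated (best time).
F: dominated by A (benefit score 66≥25, risk 1≤7, time 7≤19, cost 63≤249).
G: not dominated.
H: dominated by A (benefit score 66≥56, risk 1≤6, time 7≤13, cost 63≤217).
I: dominated by A (benefit score 66≥57, risk 1≤1, time 7≤20, cost 63≤230).
J: not dominated (best benefit score).
K: not dominated (best cost).
L: dominated by A (benefit score 66≥62, risk 1≤9, time 7≤25, cost 63≤134).

A, D, E, G, J, K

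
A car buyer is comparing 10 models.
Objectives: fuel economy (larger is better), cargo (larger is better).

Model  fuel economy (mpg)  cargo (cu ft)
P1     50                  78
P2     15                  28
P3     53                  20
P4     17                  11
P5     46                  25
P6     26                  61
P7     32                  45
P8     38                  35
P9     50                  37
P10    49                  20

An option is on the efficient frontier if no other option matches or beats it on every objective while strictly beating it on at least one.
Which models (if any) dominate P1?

P2: worse on fuel economy (15 vs 50).
P3: worse on cargo (20 vs 78).
P4: worse on fuel economy (17 vs 50).
P5: worse on fuel economy (46 vs 50).
P6: worse on fuel economy (26 vs 50).
P7: worse on fuel economy (32 vs 50).
P8: worse on fuel economy (38 vs 50).
P9: worse on cargo (37 vs 78).
P10: worse on fuel economy (49 vs 50).
No option dominates P1.

none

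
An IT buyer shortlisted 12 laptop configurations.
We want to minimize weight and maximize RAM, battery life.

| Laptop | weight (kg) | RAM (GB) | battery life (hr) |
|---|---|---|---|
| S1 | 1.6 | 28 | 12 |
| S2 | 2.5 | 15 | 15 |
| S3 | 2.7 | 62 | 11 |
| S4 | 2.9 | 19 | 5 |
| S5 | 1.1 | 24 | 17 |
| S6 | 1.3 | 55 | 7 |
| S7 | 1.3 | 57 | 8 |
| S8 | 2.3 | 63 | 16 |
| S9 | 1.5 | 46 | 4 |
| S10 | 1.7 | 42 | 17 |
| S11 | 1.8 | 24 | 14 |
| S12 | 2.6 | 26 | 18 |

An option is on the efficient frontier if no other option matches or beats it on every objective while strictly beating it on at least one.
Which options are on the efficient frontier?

S1: not dominated.
S2: dominated by S5 (weight 1.1≤2.5, RAM 24≥15, battery life 17≥15).
S3: dominated by S8 (weight 2.3≤2.7, RAM 63≥62, battery life 16≥11).
S4: dominated by S1 (weight 1.6≤2.9, RAM 28≥19, battery life 12≥5).
S5: not dominated (best weight).
S6: dominated by S7 (weight 1.3≤1.3, RAM 57≥55, battery life 8≥7).
S7: not dominated.
S8: not dominated (best RAM).
S9: dominated by S6 (weight 1.3≤1.5, RAM 55≥46, battery life 7≥4).
S10: not dominated.
S11: dominated by S5 (weight 1.1≤1.8, RAM 24≥24, battery life 17≥14).
S12: not dominated (best battery life).

S1, S5, S7, S8, S10, S12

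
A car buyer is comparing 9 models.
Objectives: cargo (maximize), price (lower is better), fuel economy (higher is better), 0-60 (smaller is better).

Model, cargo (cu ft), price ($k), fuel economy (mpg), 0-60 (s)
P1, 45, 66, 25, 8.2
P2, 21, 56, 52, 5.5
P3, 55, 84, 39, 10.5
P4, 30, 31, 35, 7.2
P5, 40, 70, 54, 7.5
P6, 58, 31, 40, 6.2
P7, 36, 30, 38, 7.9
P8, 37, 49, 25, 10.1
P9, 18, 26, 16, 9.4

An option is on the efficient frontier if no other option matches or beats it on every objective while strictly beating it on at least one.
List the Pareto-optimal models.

P1: dominated by P6 (cargo 58≥45, price 31≤66, fuel economy 40≥25, 0-60 6.2≤8.2).
P2: not dominated (best 0-60).
P3: dominated by P6 (cargo 58≥55, price 31≤84, fuel economy 40≥39, 0-60 6.2≤10.5).
P4: dominated by P6 (cargo 58≥30, price 31≤31, fuel economy 40≥35, 0-60 6.2≤7.2).
P5: not dominated (best fuel economy).
P6: not dominated (best cargo).
P7: not dominated.
P8: dominated by P6 (cargo 58≥37, price 31≤49, fuel economy 40≥25, 0-60 6.2≤10.1).
P9: not dominated (best price).

P2, P5, P6, P7, P9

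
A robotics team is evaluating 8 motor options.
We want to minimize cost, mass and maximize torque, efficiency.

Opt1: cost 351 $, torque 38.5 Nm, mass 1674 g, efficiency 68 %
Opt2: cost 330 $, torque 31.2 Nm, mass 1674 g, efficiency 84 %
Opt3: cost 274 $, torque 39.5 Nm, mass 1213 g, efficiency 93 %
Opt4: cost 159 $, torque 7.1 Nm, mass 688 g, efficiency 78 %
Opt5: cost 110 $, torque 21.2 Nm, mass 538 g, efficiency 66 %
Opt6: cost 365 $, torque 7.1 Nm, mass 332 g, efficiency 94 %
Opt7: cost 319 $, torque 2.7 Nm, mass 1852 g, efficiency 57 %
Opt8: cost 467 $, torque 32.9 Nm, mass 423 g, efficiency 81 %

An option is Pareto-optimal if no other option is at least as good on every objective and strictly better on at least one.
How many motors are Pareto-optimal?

5

Opt1: dominated by Opt3 (cost 274≤351, torque 39.5≥38.5, mass 1213≤1674, efficiency 93≥68).
Opt2: dominated by Opt3 (cost 274≤330, torque 39.5≥31.2, mass 1213≤1674, efficiency 93≥84).
Opt3: not dominated (best torque).
Opt4: not dominated.
Opt5: not dominated (best cost).
Opt6: not dominated (best mass).
Opt7: dominated by Opt3 (cost 274≤319, torque 39.5≥2.7, mass 1213≤1852, efficiency 93≥57).
Opt8: not dominated.
Pareto-optimal: Opt3, Opt4, Opt5, Opt6, Opt8 → 5.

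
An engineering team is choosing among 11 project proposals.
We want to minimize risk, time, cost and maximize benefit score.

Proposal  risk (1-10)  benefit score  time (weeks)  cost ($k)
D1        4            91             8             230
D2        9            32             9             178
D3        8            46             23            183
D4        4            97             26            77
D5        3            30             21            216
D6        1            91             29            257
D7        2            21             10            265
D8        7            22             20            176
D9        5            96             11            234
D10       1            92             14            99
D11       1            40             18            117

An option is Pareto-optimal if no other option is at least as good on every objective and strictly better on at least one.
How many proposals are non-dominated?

D1: not dominated (best time).
D2: not dominated.
D3: dominated by D10 (risk 1≤8, benefit score 92≥46, time 14≤23, cost 99≤183).
D4: not dominated (best benefit score).
D5: dominated by D10 (risk 1≤3, benefit score 92≥30, time 14≤21, cost 99≤216).
D6: dominated by D10 (risk 1≤1, benefit score 92≥91, time 14≤29, cost 99≤257).
D7: not dominated.
D8: dominated by D10 (risk 1≤7, benefit score 92≥22, time 14≤20, cost 99≤176).
D9: not dominated.
D10: not dominated.
D11: dominated by D10 (risk 1≤1, benefit score 92≥40, time 14≤18, cost 99≤117).
Pareto-optimal: D1, D2, D4, D7, D9, D10 → 6.

6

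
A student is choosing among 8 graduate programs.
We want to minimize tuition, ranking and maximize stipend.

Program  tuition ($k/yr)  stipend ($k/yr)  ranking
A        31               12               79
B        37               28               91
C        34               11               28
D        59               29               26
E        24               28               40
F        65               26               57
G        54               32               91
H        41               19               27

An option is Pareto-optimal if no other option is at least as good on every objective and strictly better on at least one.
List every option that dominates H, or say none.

none

A: worse on stipend (12 vs 19).
B: worse on ranking (91 vs 27).
C: worse on stipend (11 vs 19).
D: worse on tuition (59 vs 41).
E: worse on ranking (40 vs 27).
F: worse on tuition (65 vs 41).
G: worse on tuition (54 vs 41).
No option dominates H.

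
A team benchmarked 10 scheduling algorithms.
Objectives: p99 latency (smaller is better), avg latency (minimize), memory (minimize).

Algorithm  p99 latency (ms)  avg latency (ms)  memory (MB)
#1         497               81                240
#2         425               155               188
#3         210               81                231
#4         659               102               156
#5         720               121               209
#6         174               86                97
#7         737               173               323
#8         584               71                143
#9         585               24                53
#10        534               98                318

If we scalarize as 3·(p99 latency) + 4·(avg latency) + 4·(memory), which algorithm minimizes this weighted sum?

#6

#1: 3·497 + 4·81 + 4·240 = 2775
#2: 3·425 + 4·155 + 4·188 = 2647
#3: 3·210 + 4·81 + 4·231 = 1878
#4: 3·659 + 4·102 + 4·156 = 3009
#5: 3·720 + 4·121 + 4·209 = 3480
#6: 3·174 + 4·86 + 4·97 = 1254
#7: 3·737 + 4·173 + 4·323 = 4195
#8: 3·584 + 4·71 + 4·143 = 2608
#9: 3·585 + 4·24 + 4·53 = 2063
#10: 3·534 + 4·98 + 4·318 = 3266
Lowest: #6 at 1254.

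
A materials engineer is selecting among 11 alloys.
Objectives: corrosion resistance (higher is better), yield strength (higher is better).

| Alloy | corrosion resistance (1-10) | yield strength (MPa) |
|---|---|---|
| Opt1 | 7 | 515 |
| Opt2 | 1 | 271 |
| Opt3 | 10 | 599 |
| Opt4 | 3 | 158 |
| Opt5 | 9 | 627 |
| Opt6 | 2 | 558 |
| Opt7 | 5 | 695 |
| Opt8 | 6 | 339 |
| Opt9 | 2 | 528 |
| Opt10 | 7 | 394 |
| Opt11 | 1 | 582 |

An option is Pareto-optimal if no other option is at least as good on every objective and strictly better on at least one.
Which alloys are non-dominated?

Opt1: dominated by Opt3 (corrosion resistance 10≥7, yield strength 599≥515).
Opt2: dominated by Opt1 (corrosion resistance 7≥1, yield strength 515≥271).
Opt3: not dominated (best corrosion resistance).
Opt4: dominated by Opt1 (corrosion resistance 7≥3, yield strength 515≥158).
Opt5: not dominated.
Opt6: dominated by Opt3 (corrosion resistance 10≥2, yield strength 599≥558).
Opt7: not dominated (best yield strength).
Opt8: dominated by Opt1 (corrosion resistance 7≥6, yield strength 515≥339).
Opt9: dominated by Opt3 (corrosion resistance 10≥2, yield strength 599≥528).
Opt10: dominated by Opt1 (corrosion resistance 7≥7, yield strength 515≥394).
Opt11: dominated by Opt3 (corrosion resistance 10≥1, yield strength 599≥582).

Opt3, Opt5, Opt7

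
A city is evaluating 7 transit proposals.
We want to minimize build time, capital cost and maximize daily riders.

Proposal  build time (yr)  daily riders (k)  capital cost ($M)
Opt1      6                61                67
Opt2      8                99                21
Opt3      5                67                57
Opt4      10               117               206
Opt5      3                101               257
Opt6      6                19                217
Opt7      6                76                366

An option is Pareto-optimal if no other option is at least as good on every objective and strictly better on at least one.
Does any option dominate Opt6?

Yes

Opt1 vs Opt6: build time 6≤6, daily riders 61≥19, capital cost 67≤217 — Opt1 is at least as good on every objective and strictly better on at least one, so Opt1 dominates Opt6.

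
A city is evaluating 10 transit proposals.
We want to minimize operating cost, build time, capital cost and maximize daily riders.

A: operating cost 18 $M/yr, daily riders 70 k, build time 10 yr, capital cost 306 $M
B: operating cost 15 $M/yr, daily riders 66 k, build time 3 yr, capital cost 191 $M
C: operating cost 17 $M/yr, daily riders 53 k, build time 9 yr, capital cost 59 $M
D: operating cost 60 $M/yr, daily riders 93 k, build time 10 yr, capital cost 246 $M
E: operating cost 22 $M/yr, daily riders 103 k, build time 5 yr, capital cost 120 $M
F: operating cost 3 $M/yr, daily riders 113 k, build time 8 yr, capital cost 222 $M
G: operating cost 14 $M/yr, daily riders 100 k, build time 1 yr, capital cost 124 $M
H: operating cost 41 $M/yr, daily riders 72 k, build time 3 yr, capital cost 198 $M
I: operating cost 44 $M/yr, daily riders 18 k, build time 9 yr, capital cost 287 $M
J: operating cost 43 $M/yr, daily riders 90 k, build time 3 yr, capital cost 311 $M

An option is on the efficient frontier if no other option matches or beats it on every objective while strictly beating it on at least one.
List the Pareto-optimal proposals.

C, E, F, G

A: dominated by F (operating cost 3≤18, daily riders 113≥70, build time 8≤10, capital cost 222≤306).
B: dominated by G (operating cost 14≤15, daily riders 100≥66, build time 1≤3, capital cost 124≤191).
C: not dominated (best capital cost).
D: dominated by E (operating cost 22≤60, daily riders 103≥93, build time 5≤10, capital cost 120≤246).
E: not dominated.
F: not dominated (best operating cost).
G: not dominated (best build time).
H: dominated by G (operating cost 14≤41, daily riders 100≥72, build time 1≤3, capital cost 124≤198).
I: dominated by B (operating cost 15≤44, daily riders 66≥18, build time 3≤9, capital cost 191≤287).
J: dominated by G (operating cost 14≤43, daily riders 100≥90, build time 1≤3, capital cost 124≤311).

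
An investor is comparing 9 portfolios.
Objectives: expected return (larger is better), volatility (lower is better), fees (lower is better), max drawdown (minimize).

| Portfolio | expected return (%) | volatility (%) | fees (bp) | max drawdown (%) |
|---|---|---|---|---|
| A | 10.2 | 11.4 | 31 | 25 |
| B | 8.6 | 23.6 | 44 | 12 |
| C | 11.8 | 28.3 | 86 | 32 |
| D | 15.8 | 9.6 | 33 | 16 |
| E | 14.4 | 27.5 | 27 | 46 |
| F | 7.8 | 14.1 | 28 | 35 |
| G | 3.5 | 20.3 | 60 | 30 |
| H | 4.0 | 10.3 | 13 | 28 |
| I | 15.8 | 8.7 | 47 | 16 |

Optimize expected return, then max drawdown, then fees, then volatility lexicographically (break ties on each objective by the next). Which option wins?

First maximize expected return: best is 15.8, kept {D, I}.
Then minimize max drawdown: best is 16, kept {D, I}.
Then minimize fees: best is 33, kept {D}.

D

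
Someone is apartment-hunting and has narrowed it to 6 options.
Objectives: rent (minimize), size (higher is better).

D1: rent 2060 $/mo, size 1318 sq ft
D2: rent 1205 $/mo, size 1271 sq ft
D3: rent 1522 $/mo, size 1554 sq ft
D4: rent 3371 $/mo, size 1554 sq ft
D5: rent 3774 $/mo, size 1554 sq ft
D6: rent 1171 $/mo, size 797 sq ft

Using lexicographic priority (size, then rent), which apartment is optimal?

First maximize size: best is 1554, kept {D3, D4, D5}.
Then minimize rent: best is 1522, kept {D3}.

D3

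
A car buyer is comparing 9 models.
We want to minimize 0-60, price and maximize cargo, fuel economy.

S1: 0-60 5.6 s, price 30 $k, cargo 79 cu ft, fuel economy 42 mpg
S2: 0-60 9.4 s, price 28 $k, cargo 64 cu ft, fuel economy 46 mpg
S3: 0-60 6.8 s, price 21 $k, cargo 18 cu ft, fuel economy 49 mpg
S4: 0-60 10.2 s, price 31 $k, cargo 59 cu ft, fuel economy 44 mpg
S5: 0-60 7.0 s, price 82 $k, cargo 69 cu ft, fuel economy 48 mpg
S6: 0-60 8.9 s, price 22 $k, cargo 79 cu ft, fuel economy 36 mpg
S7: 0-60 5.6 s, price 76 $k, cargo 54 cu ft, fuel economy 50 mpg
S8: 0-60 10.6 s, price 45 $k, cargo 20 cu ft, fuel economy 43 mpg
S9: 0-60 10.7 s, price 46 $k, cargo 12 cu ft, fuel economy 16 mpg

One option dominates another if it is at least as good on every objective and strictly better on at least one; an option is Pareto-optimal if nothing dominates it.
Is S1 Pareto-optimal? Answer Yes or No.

Yes

S2: worse on 0-60 (9.4 vs 5.6).
S3: worse on 0-60 (6.8 vs 5.6).
S4: worse on 0-60 (10.2 vs 5.6).
S5: worse on 0-60 (7.0 vs 5.6).
S6: worse on 0-60 (8.9 vs 5.6).
S7: worse on price (76 vs 30).
S8: worse on 0-60 (10.6 vs 5.6).
S9: worse on 0-60 (10.7 vs 5.6).
No option is at least as good as S1 on every objective and strictly better on one.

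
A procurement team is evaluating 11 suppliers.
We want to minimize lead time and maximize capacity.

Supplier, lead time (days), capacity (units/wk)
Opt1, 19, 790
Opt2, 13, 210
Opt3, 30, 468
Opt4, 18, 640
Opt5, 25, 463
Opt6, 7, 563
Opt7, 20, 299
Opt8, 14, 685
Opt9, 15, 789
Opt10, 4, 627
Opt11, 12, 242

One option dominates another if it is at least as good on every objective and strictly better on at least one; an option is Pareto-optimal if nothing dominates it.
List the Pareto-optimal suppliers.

Opt1: not dominated (best capacity).
Opt2: dominated by Opt6 (lead time 7≤13, capacity 563≥210).
Opt3: dominated by Opt1 (lead time 19≤30, capacity 790≥468).
Opt4: dominated by Opt8 (lead time 14≤18, capacity 685≥640).
Opt5: dominated by Opt1 (lead time 19≤25, capacity 790≥463).
Opt6: dominated by Opt10 (lead time 4≤7, capacity 627≥563).
Opt7: dominated by Opt1 (lead time 19≤20, capacity 790≥299).
Opt8: not dominated.
Opt9: not dominated.
Opt10: not dominated (best lead time).
Opt11: dominated by Opt6 (lead time 7≤12, capacity 563≥242).

Opt1, Opt8, Opt9, Opt10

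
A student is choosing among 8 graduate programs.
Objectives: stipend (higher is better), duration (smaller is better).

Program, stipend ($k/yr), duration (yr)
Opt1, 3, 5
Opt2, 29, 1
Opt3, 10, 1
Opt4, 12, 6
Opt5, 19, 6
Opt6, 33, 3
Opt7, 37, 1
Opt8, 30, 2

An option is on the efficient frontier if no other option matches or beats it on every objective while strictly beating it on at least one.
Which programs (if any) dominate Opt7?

none

Opt1: worse on stipend (3 vs 37).
Opt2: worse on stipend (29 vs 37).
Opt3: worse on stipend (10 vs 37).
Opt4: worse on stipend (12 vs 37).
Opt5: worse on stipend (19 vs 37).
Opt6: worse on stipend (33 vs 37).
Opt8: worse on stipend (30 vs 37).
No option dominates Opt7.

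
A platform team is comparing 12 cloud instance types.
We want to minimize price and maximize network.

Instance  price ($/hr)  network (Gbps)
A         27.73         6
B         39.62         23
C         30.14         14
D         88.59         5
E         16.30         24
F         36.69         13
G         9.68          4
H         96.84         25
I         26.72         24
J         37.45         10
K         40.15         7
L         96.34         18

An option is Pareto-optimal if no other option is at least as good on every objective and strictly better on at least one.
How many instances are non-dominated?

A: dominated by E (price 16.30≤27.73, network 24≥6).
B: dominated by E (price 16.30≤39.62, network 24≥23).
C: dominated by E (price 16.30≤30.14, network 24≥14).
D: dominated by A (price 27.73≤88.59, network 6≥5).
E: not dominated.
F: dominated by C (price 30.14≤36.69, network 14≥13).
G: not dominated (best price).
H: not dominated (best network).
I: dominated by E (price 16.30≤26.72, network 24≥24).
J: dominated by C (price 30.14≤37.45, network 14≥10).
K: dominated by B (price 39.62≤40.15, network 23≥7).
L: dominated by B (price 39.62≤96.34, network 23≥18).
Pareto-optimal: E, G, H → 3.

3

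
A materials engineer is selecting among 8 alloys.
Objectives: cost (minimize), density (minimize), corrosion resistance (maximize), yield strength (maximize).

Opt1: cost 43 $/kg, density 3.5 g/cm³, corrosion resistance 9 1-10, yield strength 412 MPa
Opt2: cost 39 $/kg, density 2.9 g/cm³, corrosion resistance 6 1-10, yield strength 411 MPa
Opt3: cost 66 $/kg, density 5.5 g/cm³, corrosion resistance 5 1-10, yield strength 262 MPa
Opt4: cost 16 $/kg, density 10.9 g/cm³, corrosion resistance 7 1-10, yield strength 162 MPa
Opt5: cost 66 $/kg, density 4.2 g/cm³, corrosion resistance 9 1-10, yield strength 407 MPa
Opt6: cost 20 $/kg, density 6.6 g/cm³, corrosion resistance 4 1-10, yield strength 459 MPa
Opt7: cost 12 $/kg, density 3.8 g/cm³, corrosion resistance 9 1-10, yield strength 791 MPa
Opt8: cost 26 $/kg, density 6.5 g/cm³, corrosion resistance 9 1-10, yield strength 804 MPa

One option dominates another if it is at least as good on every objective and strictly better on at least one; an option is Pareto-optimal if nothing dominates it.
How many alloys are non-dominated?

4

Opt1: not dominated.
Opt2: not dominated (best density).
Opt3: dominated by Opt1 (cost 43≤66, density 3.5≤5.5, corrosion resistance 9≥5, yield strength 412≥262).
Opt4: dominated by Opt7 (cost 12≤16, density 3.8≤10.9, corrosion resistance 9≥7, yield strength 791≥162).
Opt5: dominated by Opt1 (cost 43≤66, density 3.5≤4.2, corrosion resistance 9≥9, yield strength 412≥407).
Opt6: dominated by Opt7 (cost 12≤20, density 3.8≤6.6, corrosion resistance 9≥4, yield strength 791≥459).
Opt7: not dominated (best cost).
Opt8: not dominated (best yield strength).
Pareto-optimal: Opt1, Opt2, Opt7, Opt8 → 4.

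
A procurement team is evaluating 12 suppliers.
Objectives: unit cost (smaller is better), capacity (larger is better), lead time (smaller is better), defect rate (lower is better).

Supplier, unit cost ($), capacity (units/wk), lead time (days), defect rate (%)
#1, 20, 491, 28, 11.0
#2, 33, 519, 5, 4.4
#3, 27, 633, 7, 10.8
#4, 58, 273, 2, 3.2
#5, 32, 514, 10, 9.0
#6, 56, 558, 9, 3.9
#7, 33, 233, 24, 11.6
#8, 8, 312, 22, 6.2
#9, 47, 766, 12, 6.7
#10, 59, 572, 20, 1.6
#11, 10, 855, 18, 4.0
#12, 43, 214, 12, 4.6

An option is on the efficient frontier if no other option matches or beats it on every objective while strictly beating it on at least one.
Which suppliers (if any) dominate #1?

#11

#11: unit cost 10≤20, capacity 855≥491, lead time 18≤28, defect rate 4.0≤11.0 — dominates #1.
Others (#2, #3, #4, #5, #6, #7, #8, #9, #10, #12) are each worse than #1 on at least one objective.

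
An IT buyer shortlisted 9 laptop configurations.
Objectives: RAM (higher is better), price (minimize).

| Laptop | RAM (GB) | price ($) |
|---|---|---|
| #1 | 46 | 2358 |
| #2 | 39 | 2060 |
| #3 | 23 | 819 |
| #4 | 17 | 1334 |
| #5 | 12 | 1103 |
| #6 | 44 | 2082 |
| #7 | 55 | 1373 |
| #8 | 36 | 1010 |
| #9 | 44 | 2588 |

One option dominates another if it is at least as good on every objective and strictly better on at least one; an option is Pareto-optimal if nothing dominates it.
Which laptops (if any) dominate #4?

#3, #8

#3: RAM 23≥17, price 819≤1334 — dominates #4.
#8: RAM 36≥17, price 1010≤1334 — dominates #4.
Others (#1, #2, #5, #6, #7, #9) are each worse than #4 on at least one objective.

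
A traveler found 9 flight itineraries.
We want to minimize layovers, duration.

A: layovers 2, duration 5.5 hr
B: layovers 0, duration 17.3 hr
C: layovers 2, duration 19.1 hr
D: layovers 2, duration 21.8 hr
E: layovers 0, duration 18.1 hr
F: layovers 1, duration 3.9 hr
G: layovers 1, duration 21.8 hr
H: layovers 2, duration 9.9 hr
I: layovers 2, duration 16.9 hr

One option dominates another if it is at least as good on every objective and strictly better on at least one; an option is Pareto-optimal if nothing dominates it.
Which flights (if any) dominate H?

A, F

A: layovers 2≤2, duration 5.5≤9.9 — dominates H.
F: layovers 1≤2, duration 3.9≤9.9 — dominates H.
Others (B, C, D, E, G, I) are each worse than H on at least one objective.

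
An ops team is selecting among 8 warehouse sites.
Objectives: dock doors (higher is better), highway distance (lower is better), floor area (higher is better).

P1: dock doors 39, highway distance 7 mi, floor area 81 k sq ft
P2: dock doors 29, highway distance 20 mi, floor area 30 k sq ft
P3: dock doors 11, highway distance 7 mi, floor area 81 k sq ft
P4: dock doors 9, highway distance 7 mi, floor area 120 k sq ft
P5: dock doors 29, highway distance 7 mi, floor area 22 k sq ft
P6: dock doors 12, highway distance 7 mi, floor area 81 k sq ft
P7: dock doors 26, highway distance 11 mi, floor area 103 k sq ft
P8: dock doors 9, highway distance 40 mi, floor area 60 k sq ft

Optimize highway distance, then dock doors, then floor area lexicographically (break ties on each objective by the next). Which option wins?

P1

First minimize highway distance: best is 7, kept {P1, P3, P4, P5, P6}.
Then maximize dock doors: best is 39, kept {P1}.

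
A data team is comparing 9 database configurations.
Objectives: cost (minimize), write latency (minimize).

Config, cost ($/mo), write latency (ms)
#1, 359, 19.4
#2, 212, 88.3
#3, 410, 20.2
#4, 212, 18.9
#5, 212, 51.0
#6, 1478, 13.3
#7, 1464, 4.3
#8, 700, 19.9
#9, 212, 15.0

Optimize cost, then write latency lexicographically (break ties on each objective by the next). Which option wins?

#9

First minimize cost: best is 212, kept {#2, #4, #5, #9}.
Then minimize write latency: best is 15.0, kept {#9}.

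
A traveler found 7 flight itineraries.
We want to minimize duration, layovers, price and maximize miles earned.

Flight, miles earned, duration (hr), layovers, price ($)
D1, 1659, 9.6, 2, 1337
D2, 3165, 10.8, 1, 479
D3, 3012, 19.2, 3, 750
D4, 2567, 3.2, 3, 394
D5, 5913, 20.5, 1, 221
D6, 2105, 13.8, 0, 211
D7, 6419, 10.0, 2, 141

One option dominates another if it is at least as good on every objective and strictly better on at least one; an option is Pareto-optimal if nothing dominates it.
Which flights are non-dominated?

D1: not dominated.
D2: not dominated.
D3: dominated by D2 (miles earned 3165≥3012, duration 10.8≤19.2, layovers 1≤3, price 479≤750).
D4: not dominated (best duration).
D5: not dominated.
D6: not dominated (best layovers).
D7: not dominated (best miles earned).

D1, D2, D4, D5, D6, D7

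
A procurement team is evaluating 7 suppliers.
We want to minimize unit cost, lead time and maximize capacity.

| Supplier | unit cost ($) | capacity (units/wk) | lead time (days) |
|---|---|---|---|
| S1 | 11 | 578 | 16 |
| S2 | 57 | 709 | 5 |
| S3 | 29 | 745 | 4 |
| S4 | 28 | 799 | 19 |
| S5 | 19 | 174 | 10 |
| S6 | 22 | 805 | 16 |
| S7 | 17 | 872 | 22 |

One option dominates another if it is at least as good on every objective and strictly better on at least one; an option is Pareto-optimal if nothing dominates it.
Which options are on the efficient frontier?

S1, S3, S5, S6, S7

S1: not dominated (best unit cost).
S2: dominated by S3 (unit cost 29≤57, capacity 745≥709, lead time 4≤5).
S3: not dominated (best lead time).
S4: dominated by S6 (unit cost 22≤28, capacity 805≥799, lead time 16≤19).
S5: not dominated.
S6: not dominated.
S7: not dominated (best capacity).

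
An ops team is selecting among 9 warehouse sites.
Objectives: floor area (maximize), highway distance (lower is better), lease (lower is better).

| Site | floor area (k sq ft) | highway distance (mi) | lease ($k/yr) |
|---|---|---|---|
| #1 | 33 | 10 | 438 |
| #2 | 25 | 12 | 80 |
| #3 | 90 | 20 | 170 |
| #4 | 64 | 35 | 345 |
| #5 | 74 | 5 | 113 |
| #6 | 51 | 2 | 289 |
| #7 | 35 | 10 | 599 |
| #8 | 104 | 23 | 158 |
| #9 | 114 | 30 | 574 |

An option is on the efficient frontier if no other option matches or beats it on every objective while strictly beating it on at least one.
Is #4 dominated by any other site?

#3 vs #4: floor area 90≥64, highway distance 20≤35, lease 170≤345 — #3 is at least as good on every objective and strictly better on at least one, so #3 dominates #4.

Yes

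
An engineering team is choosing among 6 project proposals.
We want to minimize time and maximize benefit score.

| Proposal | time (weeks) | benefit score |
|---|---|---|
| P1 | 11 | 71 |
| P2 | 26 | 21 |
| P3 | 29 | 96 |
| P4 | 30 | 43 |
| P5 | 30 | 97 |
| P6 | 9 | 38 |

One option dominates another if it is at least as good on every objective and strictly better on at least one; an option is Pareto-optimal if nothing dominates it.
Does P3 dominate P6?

No

P3 vs P6: P3 is worse on time (29 vs 9), so it does not dominate P6.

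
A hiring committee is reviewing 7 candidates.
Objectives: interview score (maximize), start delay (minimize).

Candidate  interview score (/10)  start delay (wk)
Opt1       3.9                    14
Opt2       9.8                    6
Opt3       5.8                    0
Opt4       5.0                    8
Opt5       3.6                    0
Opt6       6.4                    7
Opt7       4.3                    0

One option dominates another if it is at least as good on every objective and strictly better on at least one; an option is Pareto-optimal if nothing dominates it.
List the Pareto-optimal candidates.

Opt2, Opt3

Opt1: dominated by Opt2 (interview score 9.8≥3.9, start delay 6≤14).
Opt2: not dominated (best interview score).
Opt3: not dominated.
Opt4: dominated by Opt2 (interview score 9.8≥5.0, start delay 6≤8).
Opt5: dominated by Opt3 (interview score 5.8≥3.6, start delay 0≤0).
Opt6: dominated by Opt2 (interview score 9.8≥6.4, start delay 6≤7).
Opt7: dominated by Opt3 (interview score 5.8≥4.3, start delay 0≤0).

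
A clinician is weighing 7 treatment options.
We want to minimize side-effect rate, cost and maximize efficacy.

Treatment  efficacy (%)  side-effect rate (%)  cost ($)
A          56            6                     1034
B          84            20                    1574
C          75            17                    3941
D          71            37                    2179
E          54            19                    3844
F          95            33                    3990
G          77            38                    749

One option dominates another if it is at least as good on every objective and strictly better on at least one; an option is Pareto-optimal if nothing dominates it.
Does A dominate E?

A vs E: efficacy 56≥54, side-effect rate 6≤19, cost 1034≤3844 — A is at least as good on every objective with at least one strict improvement.

Yes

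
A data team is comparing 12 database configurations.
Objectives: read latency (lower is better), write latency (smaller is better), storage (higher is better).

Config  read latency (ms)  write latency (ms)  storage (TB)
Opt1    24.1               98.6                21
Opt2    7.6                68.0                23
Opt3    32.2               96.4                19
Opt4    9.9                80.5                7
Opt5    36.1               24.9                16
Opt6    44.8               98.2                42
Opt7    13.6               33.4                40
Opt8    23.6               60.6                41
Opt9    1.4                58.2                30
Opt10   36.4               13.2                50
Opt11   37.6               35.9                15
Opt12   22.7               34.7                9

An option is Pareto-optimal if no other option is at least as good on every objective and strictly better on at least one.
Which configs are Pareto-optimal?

Opt1: dominated by Opt2 (read latency 7.6≤24.1, write latency 68.0≤98.6, storage 23≥21).
Opt2: dominated by Opt9 (read latency 1.4≤7.6, write latency 58.2≤68.0, storage 30≥23).
Opt3: dominated by Opt2 (read latency 7.6≤32.2, write latency 68.0≤96.4, storage 23≥19).
Opt4: dominated by Opt2 (read latency 7.6≤9.9, write latency 68.0≤80.5, storage 23≥7).
Opt5: not dominated.
Opt6: dominated by Opt10 (read latency 36.4≤44.8, write latency 13.2≤98.2, storage 50≥42).
Opt7: not dominated.
Opt8: not dominated.
Opt9: not dominated (best read latency).
Opt10: not dominated (best write latency).
Opt11: dominated by Opt5 (read latency 36.1≤37.6, write latency 24.9≤35.9, storage 16≥15).
Opt12: dominated by Opt7 (read latency 13.6≤22.7, write latency 33.4≤34.7, storage 40≥9).

Opt5, Opt7, Opt8, Opt9, Opt10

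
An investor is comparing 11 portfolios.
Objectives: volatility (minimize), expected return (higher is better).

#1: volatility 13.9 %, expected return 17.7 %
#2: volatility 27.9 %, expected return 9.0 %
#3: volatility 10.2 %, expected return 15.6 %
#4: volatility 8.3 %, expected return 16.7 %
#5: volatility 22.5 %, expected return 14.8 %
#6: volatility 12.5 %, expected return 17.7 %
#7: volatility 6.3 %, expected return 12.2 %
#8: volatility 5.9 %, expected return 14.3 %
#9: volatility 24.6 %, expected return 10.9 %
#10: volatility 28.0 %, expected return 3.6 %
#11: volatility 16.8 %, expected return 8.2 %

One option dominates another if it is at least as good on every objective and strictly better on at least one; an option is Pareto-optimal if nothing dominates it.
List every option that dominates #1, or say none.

#6

#6: volatility 12.5≤13.9, expected return 17.7≥17.7 — dominates #1.
Others (#2, #3, #4, #5, #7, #8, #9, #10, #11) are each worse than #1 on at least one objective.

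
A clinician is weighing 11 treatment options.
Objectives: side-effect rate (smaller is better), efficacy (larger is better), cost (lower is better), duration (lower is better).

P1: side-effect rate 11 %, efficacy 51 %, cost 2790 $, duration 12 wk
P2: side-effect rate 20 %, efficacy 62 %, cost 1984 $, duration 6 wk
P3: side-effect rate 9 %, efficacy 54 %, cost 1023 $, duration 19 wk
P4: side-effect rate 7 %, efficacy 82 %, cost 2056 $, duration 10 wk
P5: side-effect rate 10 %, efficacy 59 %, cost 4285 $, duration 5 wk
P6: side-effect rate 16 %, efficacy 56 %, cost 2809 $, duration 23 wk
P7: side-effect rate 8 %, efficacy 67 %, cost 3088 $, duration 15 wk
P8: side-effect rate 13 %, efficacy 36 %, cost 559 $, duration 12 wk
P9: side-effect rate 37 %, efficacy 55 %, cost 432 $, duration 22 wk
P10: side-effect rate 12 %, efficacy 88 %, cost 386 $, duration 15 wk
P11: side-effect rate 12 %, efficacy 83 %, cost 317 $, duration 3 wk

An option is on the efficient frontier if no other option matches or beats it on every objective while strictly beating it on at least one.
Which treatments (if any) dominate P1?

P4

P4: side-effect rate 7≤11, efficacy 82≥51, cost 2056≤2790, duration 10≤12 — dominates P1.
Others (P2, P3, P5, P6, P7, P8, P9, P10, P11) are each worse than P1 on at least one objective.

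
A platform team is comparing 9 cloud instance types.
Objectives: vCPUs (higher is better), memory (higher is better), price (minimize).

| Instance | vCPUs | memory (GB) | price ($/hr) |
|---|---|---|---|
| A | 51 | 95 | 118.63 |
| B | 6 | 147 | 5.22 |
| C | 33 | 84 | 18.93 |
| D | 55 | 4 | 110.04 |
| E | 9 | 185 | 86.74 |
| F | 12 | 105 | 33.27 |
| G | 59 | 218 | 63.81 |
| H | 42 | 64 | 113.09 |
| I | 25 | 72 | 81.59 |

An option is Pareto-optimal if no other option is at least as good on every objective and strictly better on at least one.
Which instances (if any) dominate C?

A: worse on price (118.63 vs 18.93).
B: worse on vCPUs (6 vs 33).
D: worse on memory (4 vs 84).
E: worse on vCPUs (9 vs 33).
F: worse on vCPUs (12 vs 33).
G: worse on price (63.81 vs 18.93).
H: worse on memory (64 vs 84).
I: worse on vCPUs (25 vs 33).
No option dominates C.

none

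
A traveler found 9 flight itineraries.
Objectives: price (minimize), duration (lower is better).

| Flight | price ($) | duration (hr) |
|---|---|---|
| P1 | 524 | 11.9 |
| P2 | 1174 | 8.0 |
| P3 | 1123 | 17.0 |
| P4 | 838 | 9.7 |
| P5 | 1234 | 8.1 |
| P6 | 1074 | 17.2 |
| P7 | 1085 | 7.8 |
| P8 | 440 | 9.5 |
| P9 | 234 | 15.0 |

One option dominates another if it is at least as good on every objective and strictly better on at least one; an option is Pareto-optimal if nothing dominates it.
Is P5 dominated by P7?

P7 vs P5: price 1085≤1234, duration 7.8≤8.1 — P7 is at least as good on every objective with at least one strict improvement.

Yes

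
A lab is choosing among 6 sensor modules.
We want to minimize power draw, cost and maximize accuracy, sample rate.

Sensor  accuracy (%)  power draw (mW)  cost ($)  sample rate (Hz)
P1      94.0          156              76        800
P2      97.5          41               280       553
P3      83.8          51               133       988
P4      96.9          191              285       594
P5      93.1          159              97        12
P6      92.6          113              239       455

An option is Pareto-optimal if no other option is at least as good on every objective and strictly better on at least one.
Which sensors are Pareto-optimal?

P1, P2, P3, P4, P6

P1: not dominated (best cost).
P2: not dominated (best accuracy).
P3: not dominated (best sample rate).
P4: not dominated.
P5: dominated by P1 (accuracy 94.0≥93.1, power draw 156≤159, cost 76≤97, sample rate 800≥12).
P6: not dominated.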